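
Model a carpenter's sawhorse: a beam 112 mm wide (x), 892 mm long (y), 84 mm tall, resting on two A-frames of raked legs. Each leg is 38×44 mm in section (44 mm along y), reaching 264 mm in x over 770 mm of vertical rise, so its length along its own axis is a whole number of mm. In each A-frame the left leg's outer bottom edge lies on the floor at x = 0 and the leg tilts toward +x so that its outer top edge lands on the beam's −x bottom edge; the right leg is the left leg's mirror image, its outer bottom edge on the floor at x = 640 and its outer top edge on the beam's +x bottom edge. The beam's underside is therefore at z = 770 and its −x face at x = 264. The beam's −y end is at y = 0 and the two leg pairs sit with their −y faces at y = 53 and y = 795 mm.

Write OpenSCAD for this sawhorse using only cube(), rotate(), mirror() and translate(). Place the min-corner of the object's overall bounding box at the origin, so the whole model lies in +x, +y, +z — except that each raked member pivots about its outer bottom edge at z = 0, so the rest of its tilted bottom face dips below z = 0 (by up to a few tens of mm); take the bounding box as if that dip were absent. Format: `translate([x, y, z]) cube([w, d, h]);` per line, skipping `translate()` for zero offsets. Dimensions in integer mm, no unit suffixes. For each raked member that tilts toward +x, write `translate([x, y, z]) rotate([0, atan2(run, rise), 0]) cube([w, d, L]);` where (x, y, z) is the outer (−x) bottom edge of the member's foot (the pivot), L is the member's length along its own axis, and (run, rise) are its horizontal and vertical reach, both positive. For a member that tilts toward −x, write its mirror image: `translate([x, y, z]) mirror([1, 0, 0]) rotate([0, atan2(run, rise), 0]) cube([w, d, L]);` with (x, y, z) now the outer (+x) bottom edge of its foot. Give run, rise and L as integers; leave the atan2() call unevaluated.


// leg length = √(264² + 770²) = 814
// right-leg outer foot x = 2·264 + 112 = 640
// beam min-corner = (264, 0, 770)
translate([264, 0, 770]) cube([112, 892, 84]);
translate([0, 53, 0]) rotate([0, atan2(264, 770), 0]) cube([38, 44, 814]);
translate([640, 53, 0]) mirror([1, 0, 0]) rotate([0, atan2(264, 770), 0]) cube([38, 44, 814]);
translate([0, 795, 0]) rotate([0, atan2(264, 770), 0]) cube([38, 44, 814]);
translate([640, 795, 0]) mirror([1, 0, 0]) rotate([0, atan2(264, 770), 0]) cube([38, 44, 814]);


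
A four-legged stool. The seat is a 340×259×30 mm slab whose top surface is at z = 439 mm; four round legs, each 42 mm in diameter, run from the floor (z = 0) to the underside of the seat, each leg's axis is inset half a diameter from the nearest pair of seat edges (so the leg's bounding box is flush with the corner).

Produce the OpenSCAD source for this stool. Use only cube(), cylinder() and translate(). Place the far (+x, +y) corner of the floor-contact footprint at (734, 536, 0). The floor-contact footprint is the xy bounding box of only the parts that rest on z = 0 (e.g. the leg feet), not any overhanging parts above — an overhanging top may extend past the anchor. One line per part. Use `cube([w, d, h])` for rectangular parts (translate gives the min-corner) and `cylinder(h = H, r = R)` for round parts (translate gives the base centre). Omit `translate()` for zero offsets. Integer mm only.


translate([394, 277, 409]) cube([340, 259, 30]);
translate([415, 298, 0]) cylinder(h = 409, r = 21);
translate([713, 298, 0]) cylinder(h = 409, r = 21);
translate([415, 515, 0]) cylinder(h = 409, r = 21);
translate([713, 515, 0]) cylinder(h = 409, r = 21);


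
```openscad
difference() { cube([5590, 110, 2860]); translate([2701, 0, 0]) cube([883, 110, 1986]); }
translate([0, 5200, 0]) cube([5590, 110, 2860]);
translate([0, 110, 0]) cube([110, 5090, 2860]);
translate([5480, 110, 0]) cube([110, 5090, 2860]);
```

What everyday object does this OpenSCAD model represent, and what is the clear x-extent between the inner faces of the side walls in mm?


A single room. The interior width is 5370 mm.

Four walls enclosing a rectangle with a door in the front wall — a room. Outside width 5590 minus two 110 mm walls gives 5370 mm.


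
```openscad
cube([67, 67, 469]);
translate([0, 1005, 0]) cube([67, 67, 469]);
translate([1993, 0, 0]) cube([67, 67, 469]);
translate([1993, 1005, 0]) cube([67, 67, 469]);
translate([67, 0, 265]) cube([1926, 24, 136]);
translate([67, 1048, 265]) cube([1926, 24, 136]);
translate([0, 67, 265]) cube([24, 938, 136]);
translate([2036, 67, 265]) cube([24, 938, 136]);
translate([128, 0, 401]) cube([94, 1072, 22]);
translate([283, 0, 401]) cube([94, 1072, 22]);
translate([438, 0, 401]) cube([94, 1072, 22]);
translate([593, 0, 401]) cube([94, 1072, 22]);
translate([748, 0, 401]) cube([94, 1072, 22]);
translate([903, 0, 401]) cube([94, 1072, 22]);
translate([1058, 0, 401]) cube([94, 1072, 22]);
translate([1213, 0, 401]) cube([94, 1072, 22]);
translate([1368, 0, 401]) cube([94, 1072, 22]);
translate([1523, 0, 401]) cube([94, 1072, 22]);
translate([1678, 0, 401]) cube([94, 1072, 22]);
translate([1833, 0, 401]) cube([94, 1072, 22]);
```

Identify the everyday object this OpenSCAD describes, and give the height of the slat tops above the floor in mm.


A bed frame. The slat-top height is 423 mm.

Four posts, four rails, and a row of slats — a bed frame. Slats sit on the rails at z = 265 + 136 = 401; with slat thickness 22, the top is 423 mm.


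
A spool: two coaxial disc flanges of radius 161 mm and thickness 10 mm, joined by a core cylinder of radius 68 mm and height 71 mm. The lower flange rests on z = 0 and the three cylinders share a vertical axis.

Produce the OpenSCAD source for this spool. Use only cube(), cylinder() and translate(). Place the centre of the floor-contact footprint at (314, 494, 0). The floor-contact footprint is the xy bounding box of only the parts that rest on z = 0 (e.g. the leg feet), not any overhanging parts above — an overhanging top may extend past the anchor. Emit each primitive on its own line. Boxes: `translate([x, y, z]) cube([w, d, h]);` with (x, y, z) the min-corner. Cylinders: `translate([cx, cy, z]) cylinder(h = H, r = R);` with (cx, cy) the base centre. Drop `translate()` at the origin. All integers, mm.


translate([314, 494, 0]) cylinder(h = 10, r = 161);
translate([314, 494, 10]) cylinder(h = 71, r = 68);
translate([314, 494, 81]) cylinder(h = 10, r = 161);


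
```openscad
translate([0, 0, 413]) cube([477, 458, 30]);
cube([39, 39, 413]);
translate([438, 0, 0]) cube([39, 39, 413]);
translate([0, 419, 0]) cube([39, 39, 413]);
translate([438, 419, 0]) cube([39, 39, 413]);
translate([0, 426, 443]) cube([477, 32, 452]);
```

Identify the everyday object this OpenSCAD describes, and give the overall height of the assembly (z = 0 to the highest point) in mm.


A chair. The overall height is 895 mm.

A slab on four corner posts with a tall panel at the back — a chair. The seat slab sits at z = 413 with thickness 30, and the 452 mm backrest starts at the seat top, so the overall height is 413 + 30 + 452 = 895 mm.


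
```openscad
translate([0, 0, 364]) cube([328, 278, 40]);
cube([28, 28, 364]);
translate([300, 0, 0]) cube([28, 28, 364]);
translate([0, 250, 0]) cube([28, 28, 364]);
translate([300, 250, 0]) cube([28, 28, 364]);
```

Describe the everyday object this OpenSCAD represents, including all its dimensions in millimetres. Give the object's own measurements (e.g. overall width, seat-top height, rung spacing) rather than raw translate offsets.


A four-legged stool. The seat is a 328×278×40 mm slab whose top surface is at z = 404 mm; four square legs, each 28×28 mm in cross-section, run from the floor (z = 0) to the underside of the seat, each flush with a corner of the seat.


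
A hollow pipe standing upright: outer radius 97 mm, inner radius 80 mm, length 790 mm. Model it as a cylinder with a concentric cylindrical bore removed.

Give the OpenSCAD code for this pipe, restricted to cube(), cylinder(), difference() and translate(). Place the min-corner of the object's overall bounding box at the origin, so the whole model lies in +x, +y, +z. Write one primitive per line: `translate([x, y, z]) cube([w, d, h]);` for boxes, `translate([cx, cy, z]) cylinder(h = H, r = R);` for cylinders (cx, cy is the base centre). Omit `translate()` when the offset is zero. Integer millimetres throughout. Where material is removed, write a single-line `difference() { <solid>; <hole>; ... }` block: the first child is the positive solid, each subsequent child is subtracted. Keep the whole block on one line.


difference() { translate([97, 97, 0]) cylinder(h = 790, r = 97); translate([97, 97, 0]) cylinder(h = 790, r = 80); }


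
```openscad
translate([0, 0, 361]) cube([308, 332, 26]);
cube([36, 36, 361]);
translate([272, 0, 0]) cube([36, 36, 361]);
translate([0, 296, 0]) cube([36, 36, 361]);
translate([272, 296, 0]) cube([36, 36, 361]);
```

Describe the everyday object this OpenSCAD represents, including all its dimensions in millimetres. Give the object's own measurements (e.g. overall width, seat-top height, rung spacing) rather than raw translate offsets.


A simple wooden stool: a rectangular seat 308 mm (x) by 332 mm (y), 26 mm thick, top face at z = 387 mm, on four square legs, each 36×36 mm in cross-section. The legs rest on z = 0, each flush with a corner of the seat.


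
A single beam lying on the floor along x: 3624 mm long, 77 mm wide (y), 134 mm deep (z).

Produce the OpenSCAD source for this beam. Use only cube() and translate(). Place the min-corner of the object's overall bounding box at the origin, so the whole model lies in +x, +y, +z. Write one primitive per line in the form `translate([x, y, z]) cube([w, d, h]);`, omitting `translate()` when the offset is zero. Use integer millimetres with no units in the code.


cube([3624, 77, 134]);


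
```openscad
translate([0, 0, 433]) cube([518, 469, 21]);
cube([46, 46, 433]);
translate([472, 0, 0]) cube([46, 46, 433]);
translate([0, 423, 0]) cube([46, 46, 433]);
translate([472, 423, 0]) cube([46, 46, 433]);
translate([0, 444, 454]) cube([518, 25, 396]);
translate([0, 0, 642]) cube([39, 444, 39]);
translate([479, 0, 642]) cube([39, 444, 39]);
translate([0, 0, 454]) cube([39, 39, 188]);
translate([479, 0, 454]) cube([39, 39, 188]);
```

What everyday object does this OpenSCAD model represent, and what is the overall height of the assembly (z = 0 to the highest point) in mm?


A chair. The overall height is 850 mm.

A slab on four corner posts with a tall panel at the back — a chair. The seat slab sits at z = 433 with thickness 21, and the 396 mm backrest starts at the seat top, so the overall height is 433 + 21 + 396 = 850 mm.


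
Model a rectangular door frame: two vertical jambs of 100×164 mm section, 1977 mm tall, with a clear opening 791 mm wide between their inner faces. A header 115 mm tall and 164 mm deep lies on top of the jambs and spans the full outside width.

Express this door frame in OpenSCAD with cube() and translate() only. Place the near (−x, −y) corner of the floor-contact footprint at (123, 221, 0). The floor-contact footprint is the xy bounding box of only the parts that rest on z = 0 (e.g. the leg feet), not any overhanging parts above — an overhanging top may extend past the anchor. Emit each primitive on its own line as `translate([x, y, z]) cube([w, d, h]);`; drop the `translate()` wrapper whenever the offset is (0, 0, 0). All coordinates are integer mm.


translate([123, 221, 0]) cube([100, 164, 1977]);
translate([1014, 221, 0]) cube([100, 164, 1977]);
translate([123, 221, 1977]) cube([991, 164, 115]);


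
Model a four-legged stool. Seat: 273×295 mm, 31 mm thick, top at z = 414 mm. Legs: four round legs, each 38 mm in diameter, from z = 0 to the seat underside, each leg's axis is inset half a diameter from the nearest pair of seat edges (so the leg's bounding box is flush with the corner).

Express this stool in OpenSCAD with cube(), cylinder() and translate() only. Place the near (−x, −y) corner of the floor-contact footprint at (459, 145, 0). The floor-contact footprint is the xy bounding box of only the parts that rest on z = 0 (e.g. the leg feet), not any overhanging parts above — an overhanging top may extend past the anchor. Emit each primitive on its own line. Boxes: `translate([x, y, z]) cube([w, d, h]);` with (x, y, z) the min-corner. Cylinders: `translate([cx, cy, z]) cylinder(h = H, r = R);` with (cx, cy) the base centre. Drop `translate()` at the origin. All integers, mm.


translate([459, 145, 383]) cube([273, 295, 31]);
translate([478, 164, 0]) cylinder(h = 383, r = 19);
translate([713, 164, 0]) cylinder(h = 383, r = 19);
translate([478, 421, 0]) cylinder(h = 383, r = 19);
translate([713, 421, 0]) cylinder(h = 383, r = 19);


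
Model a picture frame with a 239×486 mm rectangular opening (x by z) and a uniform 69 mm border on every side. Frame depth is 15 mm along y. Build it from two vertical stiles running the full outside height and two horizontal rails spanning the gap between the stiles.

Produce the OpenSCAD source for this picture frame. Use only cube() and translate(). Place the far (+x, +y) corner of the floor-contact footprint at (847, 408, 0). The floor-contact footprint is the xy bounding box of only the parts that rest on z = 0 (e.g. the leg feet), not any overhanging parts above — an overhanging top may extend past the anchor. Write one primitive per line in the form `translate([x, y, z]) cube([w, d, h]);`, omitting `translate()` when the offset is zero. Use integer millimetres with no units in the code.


translate([470, 393, 0]) cube([69, 15, 624]);
translate([778, 393, 0]) cube([69, 15, 624]);
translate([539, 393, 0]) cube([239, 15, 69]);
translate([539, 393, 555]) cube([239, 15, 69]);


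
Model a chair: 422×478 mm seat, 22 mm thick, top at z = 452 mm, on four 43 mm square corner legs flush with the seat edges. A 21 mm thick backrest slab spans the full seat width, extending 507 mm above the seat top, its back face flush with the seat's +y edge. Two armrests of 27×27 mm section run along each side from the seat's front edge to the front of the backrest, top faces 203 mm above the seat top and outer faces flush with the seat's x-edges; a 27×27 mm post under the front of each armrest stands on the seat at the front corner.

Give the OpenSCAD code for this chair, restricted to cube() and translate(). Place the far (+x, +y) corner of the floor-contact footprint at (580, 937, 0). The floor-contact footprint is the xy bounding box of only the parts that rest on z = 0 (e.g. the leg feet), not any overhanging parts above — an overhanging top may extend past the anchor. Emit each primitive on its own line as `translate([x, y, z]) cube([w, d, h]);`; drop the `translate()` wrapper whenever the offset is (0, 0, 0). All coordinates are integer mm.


translate([158, 459, 430]) cube([422, 478, 22]);
translate([158, 459, 0]) cube([43, 43, 430]);
translate([537, 459, 0]) cube([43, 43, 430]);
translate([158, 894, 0]) cube([43, 43, 430]);
translate([537, 894, 0]) cube([43, 43, 430]);
translate([158, 916, 452]) cube([422, 21, 507]);
translate([158, 459, 628]) cube([27, 457, 27]);
translate([553, 459, 628]) cube([27, 457, 27]);
translate([158, 459, 452]) cube([27, 27, 176]);
translate([553, 459, 452]) cube([27, 27, 176]);


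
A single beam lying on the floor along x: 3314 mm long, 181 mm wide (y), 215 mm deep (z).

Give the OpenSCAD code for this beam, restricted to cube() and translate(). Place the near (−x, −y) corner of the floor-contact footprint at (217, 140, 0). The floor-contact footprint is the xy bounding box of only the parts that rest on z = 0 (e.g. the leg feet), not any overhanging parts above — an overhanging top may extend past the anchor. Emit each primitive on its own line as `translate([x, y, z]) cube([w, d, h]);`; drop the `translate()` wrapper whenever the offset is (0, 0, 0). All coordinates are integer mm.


translate([217, 140, 0]) cube([3314, 181, 215]);


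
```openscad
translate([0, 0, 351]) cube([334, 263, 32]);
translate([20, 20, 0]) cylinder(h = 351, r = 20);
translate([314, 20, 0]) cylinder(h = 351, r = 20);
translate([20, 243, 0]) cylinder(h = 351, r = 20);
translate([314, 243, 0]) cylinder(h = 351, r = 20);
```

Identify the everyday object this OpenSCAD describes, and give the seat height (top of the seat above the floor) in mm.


A stool. The seat height is 383 mm.

A 334×263×32 slab at z = 351 on four corner cylinders — a stool. The seat top is 351 + 32 = 383 mm.


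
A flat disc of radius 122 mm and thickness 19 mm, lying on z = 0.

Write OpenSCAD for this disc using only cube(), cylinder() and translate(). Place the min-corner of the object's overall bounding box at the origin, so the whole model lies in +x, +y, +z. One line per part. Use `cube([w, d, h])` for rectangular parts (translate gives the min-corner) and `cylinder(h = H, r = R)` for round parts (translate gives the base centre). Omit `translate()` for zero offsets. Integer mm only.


translate([122, 122, 0]) cylinder(h = 19, r = 122);


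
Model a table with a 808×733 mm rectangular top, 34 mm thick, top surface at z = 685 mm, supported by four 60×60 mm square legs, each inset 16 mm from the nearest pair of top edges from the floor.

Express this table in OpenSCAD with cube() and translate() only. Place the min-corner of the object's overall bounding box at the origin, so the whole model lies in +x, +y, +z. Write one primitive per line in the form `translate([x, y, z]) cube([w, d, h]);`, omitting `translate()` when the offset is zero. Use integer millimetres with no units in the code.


translate([0, 0, 651]) cube([808, 733, 34]);
translate([16, 16, 0]) cube([60, 60, 651]);
translate([732, 16, 0]) cube([60, 60, 651]);
translate([16, 657, 0]) cube([60, 60, 651]);
translate([732, 657, 0]) cube([60, 60, 651]);


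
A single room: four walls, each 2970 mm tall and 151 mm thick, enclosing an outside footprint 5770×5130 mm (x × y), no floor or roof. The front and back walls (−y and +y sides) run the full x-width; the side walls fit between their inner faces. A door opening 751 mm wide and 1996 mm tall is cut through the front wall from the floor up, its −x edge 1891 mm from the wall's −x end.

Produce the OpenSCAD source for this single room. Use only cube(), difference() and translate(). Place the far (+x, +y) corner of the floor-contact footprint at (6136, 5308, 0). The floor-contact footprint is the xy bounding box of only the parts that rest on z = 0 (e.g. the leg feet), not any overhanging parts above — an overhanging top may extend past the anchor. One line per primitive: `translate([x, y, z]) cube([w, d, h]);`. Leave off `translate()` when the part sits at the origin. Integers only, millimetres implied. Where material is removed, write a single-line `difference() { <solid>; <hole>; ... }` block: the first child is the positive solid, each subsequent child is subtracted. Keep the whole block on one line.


difference() { translate([366, 178, 0]) cube([5770, 151, 2970]); translate([2257, 178, 0]) cube([751, 151, 1996]); }
translate([366, 5157, 0]) cube([5770, 151, 2970]);
translate([366, 329, 0]) cube([151, 4828, 2970]);
translate([5985, 329, 0]) cube([151, 4828, 2970]);


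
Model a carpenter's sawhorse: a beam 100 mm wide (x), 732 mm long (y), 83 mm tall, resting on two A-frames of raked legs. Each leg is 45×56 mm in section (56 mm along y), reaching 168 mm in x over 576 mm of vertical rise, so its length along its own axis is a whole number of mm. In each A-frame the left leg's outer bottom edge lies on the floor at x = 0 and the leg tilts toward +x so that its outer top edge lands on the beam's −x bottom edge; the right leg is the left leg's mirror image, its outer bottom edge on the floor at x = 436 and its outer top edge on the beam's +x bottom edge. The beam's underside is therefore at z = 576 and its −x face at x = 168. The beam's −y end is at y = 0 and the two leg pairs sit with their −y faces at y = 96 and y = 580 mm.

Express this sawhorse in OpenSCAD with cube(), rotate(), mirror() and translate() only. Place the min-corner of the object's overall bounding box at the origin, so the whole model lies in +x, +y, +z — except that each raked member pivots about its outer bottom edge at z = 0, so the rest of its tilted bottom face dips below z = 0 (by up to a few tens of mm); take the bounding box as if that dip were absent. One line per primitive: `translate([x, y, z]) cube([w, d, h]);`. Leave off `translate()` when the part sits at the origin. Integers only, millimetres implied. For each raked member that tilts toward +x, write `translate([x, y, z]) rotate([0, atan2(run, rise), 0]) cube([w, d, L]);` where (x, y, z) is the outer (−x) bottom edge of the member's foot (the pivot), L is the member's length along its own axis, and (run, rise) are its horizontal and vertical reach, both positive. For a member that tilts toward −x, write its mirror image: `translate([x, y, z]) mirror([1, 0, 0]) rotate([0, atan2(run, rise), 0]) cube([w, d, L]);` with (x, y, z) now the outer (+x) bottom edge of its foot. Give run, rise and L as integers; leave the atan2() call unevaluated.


// leg length = √(168² + 576²) = 600
// right-leg outer foot x = 2·168 + 100 = 436
// beam min-corner = (168, 0, 576)
translate([168, 0, 576]) cube([100, 732, 83]);
translate([0, 96, 0]) rotate([0, atan2(168, 576), 0]) cube([45, 56, 600]);
translate([436, 96, 0]) mirror([1, 0, 0]) rotate([0, atan2(168, 576), 0]) cube([45, 56, 600]);
translate([0, 580, 0]) rotate([0, atan2(168, 576), 0]) cube([45, 56, 600]);
translate([436, 580, 0]) mirror([1, 0, 0]) rotate([0, atan2(168, 576), 0]) cube([45, 56, 600]);


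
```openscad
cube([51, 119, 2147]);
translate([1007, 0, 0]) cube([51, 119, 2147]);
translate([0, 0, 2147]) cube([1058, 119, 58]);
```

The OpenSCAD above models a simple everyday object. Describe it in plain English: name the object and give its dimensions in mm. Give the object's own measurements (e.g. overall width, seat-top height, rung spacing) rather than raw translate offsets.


A door frame. The clear opening is 956 mm wide and 2147 mm high. Two 51 mm wide jambs, 119 mm deep, stand either side of the opening from the floor to the top of the opening. A 58 mm thick head sits across the top of both jambs, spanning the full outside width of the frame.


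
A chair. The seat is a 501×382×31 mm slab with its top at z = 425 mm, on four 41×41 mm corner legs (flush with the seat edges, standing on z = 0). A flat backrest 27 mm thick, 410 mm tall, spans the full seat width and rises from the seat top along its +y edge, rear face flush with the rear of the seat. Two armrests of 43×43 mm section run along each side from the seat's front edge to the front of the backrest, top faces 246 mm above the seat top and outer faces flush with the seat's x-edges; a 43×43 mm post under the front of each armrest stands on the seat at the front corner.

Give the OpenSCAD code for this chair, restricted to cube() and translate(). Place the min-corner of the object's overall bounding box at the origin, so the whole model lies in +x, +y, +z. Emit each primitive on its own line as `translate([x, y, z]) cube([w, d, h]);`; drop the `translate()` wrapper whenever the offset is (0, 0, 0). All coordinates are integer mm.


// leg_h = 425 - 31 = 394
// arm post h = 246 - 43 = 203
translate([0, 0, 394]) cube([501, 382, 31]);
cube([41, 41, 394]);
translate([460, 0, 0]) cube([41, 41, 394]);
translate([0, 341, 0]) cube([41, 41, 394]);
translate([460, 341, 0]) cube([41, 41, 394]);
translate([0, 355, 425]) cube([501, 27, 410]);
translate([0, 0, 628]) cube([43, 355, 43]);
translate([458, 0, 628]) cube([43, 355, 43]);
translate([0, 0, 425]) cube([43, 43, 203]);
translate([458, 0, 425]) cube([43, 43, 203]);


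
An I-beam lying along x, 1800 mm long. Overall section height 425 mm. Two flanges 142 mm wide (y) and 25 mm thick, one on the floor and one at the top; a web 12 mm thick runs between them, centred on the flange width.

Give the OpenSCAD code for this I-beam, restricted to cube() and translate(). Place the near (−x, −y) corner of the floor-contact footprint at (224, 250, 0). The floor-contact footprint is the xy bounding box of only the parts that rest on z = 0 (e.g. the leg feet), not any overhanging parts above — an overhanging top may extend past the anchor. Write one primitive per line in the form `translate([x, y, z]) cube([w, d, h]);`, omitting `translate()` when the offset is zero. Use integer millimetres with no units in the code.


translate([224, 250, 0]) cube([1800, 142, 25]);
translate([224, 315, 25]) cube([1800, 12, 375]);
translate([224, 250, 400]) cube([1800, 142, 25]);


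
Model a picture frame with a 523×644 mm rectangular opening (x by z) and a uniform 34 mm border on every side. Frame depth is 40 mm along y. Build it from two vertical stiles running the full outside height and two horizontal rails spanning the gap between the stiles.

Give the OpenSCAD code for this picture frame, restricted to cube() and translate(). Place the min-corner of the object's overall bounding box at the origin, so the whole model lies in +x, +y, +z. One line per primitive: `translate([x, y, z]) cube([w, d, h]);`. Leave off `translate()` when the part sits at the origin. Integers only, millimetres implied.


cube([34, 40, 712]);
translate([557, 0, 0]) cube([34, 40, 712]);
translate([34, 0, 0]) cube([523, 40, 34]);
translate([34, 0, 678]) cube([523, 40, 34]);


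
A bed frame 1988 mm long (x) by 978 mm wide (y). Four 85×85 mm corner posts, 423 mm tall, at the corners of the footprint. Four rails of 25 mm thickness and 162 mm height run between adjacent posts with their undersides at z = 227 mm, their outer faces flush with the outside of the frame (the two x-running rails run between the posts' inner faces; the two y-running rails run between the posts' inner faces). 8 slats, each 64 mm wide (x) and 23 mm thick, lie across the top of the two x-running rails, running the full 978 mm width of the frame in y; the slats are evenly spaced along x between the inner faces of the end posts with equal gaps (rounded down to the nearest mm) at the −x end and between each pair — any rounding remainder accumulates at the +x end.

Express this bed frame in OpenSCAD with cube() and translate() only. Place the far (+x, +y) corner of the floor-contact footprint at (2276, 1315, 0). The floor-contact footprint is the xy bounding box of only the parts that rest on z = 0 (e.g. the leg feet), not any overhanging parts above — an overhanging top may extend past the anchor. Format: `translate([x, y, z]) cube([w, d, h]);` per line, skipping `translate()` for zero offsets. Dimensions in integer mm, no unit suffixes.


// slat z = rail_z + rail_h = 227 + 162 = 389
// slat gap = ⌊(1818 − 8·64) / 9⌋ = 145
translate([288, 337, 0]) cube([85, 85, 423]);
translate([288, 1230, 0]) cube([85, 85, 423]);
translate([2191, 337, 0]) cube([85, 85, 423]);
translate([2191, 1230, 0]) cube([85, 85, 423]);
translate([373, 337, 227]) cube([1818, 25, 162]);
translate([373, 1290, 227]) cube([1818, 25, 162]);
translate([288, 422, 227]) cube([25, 808, 162]);
translate([2251, 422, 227]) cube([25, 808, 162]);
translate([518, 337, 389]) cube([64, 978, 23]);
translate([727, 337, 389]) cube([64, 978, 23]);
translate([936, 337, 389]) cube([64, 978, 23]);
translate([1145, 337, 389]) cube([64, 978, 23]);
translate([1354, 337, 389]) cube([64, 978, 23]);
translate([1563, 337, 389]) cube([64, 978, 23]);
translate([1772, 337, 389]) cube([64, 978, 23]);
translate([1981, 337, 389]) cube([64, 978, 23]);


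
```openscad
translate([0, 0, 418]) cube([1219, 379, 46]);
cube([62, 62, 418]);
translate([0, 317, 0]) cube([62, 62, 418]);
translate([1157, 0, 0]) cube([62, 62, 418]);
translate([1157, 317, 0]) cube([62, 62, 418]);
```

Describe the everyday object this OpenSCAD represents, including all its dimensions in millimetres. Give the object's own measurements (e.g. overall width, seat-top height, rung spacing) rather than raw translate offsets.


A long wooden bench with a 1219 mm (x) × 379 mm (y) seat, 46 mm thick, its top surface 464 mm above the floor. Four 62 mm square legs at the seat corners, flush with the edges, run from z = 0 to the seat underside.


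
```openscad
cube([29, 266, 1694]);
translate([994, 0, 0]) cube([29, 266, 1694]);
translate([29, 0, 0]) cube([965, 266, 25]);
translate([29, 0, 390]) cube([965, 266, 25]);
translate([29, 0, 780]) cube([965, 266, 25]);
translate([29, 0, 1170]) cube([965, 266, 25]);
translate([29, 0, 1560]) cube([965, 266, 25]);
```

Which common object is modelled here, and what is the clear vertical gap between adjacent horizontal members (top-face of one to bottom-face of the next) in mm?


A bookshelf. The clear shelf gap is 365 mm.

Two tall side panels with 5 horizontal boards between them — a bookshelf. The first two shelf undersides are at z = 0 and z = 390; with shelf thickness 25, the clear gap is 390 − 0 − 25 = 365 mm.


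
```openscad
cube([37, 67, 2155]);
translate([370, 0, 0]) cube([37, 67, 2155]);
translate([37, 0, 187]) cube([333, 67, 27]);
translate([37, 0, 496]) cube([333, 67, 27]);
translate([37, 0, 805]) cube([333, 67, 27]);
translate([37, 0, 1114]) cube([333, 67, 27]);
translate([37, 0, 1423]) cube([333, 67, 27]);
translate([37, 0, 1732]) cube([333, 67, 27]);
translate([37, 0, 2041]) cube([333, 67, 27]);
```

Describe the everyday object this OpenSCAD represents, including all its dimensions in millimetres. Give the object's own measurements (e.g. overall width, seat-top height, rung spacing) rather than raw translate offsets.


A straight ladder. Two 37×67 mm vertical rails, 2155 mm tall, stand 407 mm apart (outside-to-outside) with their front faces coplanar on the −y side. 7 rungs, each 67 mm deep and 27 mm tall, span between the inner faces of the rails, front faces flush with the rails. The lowest rung's underside is at z = 187 mm and rungs are spaced 309 mm apart (underside to underside).


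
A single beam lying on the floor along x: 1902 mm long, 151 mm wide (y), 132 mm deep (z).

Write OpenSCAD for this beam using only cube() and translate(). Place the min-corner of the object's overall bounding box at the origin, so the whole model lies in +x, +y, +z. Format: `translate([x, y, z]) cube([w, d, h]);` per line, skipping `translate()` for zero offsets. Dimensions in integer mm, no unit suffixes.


cube([1902, 151, 132]);


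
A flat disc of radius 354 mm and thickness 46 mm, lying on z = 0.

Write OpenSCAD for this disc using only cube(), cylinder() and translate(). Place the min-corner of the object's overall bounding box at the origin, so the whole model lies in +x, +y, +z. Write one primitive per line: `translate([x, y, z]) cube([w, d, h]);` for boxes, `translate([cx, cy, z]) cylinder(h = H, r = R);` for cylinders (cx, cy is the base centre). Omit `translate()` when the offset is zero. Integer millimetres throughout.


translate([354, 354, 0]) cylinder(h = 46, r = 354);


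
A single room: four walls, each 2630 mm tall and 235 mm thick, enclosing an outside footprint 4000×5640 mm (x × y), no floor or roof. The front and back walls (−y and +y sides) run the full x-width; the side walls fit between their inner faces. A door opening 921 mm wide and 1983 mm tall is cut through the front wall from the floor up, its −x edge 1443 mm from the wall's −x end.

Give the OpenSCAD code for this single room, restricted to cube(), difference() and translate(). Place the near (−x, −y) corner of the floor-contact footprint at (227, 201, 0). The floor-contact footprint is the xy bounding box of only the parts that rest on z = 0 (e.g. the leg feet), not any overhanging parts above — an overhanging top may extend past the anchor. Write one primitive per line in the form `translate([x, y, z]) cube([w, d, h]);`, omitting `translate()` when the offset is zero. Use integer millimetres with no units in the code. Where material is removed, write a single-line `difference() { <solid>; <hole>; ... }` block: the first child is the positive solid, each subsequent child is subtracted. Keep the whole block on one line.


difference() { translate([227, 201, 0]) cube([4000, 235, 2630]); translate([1670, 201, 0]) cube([921, 235, 1983]); }
translate([227, 5606, 0]) cube([4000, 235, 2630]);
translate([227, 436, 0]) cube([235, 5170, 2630]);
translate([3992, 436, 0]) cube([235, 5170, 2630]);


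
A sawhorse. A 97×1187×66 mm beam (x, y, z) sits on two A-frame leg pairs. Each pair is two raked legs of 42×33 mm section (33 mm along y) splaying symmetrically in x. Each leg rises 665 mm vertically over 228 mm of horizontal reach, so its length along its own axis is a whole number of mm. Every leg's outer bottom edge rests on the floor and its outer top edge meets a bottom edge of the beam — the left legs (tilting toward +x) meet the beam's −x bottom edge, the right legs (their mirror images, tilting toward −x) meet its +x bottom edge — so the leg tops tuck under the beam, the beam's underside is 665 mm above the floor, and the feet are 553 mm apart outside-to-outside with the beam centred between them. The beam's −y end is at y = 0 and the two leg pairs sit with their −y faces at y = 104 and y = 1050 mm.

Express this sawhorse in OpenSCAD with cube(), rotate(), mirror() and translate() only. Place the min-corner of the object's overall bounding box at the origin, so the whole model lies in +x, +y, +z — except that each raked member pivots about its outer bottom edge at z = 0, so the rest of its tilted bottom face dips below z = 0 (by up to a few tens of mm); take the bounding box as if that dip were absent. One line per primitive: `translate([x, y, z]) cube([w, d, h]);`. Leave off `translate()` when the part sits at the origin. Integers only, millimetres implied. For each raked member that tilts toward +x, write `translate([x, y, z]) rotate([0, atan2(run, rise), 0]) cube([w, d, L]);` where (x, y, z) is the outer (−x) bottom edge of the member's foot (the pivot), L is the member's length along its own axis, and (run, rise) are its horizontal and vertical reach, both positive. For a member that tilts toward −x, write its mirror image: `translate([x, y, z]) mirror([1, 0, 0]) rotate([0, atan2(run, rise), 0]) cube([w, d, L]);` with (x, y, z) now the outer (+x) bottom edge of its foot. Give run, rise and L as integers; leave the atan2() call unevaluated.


// leg length = √(228² + 665²) = 703
// right-leg outer foot x = 2·228 + 97 = 553
// beam min-corner = (228, 0, 665)
translate([228, 0, 665]) cube([97, 1187, 66]);
translate([0, 104, 0]) rotate([0, atan2(228, 665), 0]) cube([42, 33, 703]);
translate([553, 104, 0]) mirror([1, 0, 0]) rotate([0, atan2(228, 665), 0]) cube([42, 33, 703]);
translate([0, 1050, 0]) rotate([0, atan2(228, 665), 0]) cube([42, 33, 703]);
translate([553, 1050, 0]) mirror([1, 0, 0]) rotate([0, atan2(228, 665), 0]) cube([42, 33, 703]);


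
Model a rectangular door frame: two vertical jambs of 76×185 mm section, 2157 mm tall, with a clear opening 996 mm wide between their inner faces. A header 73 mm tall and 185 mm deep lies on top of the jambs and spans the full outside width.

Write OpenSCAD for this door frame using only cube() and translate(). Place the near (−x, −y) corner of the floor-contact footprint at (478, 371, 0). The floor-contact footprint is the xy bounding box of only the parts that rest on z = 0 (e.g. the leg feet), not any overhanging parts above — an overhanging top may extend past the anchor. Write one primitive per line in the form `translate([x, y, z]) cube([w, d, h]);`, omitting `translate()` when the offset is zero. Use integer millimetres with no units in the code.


translate([478, 371, 0]) cube([76, 185, 2157]);
translate([1550, 371, 0]) cube([76, 185, 2157]);
translate([478, 371, 2157]) cube([1148, 185, 73]);


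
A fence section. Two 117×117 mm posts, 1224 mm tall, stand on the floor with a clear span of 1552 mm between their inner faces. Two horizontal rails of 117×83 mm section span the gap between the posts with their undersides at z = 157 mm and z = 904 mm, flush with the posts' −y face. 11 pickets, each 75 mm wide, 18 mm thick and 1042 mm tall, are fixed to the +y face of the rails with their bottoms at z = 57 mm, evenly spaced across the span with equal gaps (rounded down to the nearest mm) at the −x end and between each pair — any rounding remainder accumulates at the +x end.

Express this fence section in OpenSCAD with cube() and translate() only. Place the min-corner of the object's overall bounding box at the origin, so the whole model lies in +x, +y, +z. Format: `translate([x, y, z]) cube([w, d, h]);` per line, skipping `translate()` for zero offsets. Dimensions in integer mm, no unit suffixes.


cube([117, 117, 1224]);
translate([1669, 0, 0]) cube([117, 117, 1224]);
translate([117, 0, 157]) cube([1552, 117, 83]);
translate([117, 0, 904]) cube([1552, 117, 83]);
translate([177, 117, 57]) cube([75, 18, 1042]);
translate([312, 117, 57]) cube([75, 18, 1042]);
translate([447, 117, 57]) cube([75, 18, 1042]);
translate([582, 117, 57]) cube([75, 18, 1042]);
translate([717, 117, 57]) cube([75, 18, 1042]);
translate([852, 117, 57]) cube([75, 18, 1042]);
translate([987, 117, 57]) cube([75, 18, 1042]);
translate([1122, 117, 57]) cube([75, 18, 1042]);
translate([1257, 117, 57]) cube([75, 18, 1042]);
translate([1392, 117, 57]) cube([75, 18, 1042]);
translate([1527, 117, 57]) cube([75, 18, 1042]);


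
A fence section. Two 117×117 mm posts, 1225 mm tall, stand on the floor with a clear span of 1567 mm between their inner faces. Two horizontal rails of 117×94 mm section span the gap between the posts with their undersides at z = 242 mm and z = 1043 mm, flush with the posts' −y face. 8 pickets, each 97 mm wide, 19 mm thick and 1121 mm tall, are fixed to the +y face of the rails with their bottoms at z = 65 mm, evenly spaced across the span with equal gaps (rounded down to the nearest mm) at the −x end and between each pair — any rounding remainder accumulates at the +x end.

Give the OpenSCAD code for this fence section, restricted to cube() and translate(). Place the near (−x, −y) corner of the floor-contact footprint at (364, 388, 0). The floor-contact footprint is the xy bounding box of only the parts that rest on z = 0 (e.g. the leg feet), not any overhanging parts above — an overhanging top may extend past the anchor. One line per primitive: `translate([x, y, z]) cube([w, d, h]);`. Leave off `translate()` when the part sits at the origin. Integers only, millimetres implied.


translate([364, 388, 0]) cube([117, 117, 1225]);
translate([2048, 388, 0]) cube([117, 117, 1225]);
translate([481, 388, 242]) cube([1567, 117, 94]);
translate([481, 388, 1043]) cube([1567, 117, 94]);
translate([568, 505, 65]) cube([97, 19, 1121]);
translate([752, 505, 65]) cube([97, 19, 1121]);
translate([936, 505, 65]) cube([97, 19, 1121]);
translate([1120, 505, 65]) cube([97, 19, 1121]);
translate([1304, 505, 65]) cube([97, 19, 1121]);
translate([1488, 505, 65]) cube([97, 19, 1121]);
translate([1672, 505, 65]) cube([97, 19, 1121]);
translate([1856, 505, 65]) cube([97, 19, 1121]);


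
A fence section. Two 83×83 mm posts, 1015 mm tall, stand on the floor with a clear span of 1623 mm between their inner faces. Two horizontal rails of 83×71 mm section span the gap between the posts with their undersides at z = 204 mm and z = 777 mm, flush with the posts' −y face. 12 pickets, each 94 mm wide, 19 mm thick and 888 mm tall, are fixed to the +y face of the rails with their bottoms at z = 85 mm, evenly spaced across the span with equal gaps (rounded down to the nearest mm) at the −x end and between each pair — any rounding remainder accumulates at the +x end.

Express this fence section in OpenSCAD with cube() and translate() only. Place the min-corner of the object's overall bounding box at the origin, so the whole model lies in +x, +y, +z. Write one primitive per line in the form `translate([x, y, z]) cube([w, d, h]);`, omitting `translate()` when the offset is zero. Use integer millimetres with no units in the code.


cube([83, 83, 1015]);
translate([1706, 0, 0]) cube([83, 83, 1015]);
translate([83, 0, 204]) cube([1623, 83, 71]);
translate([83, 0, 777]) cube([1623, 83, 71]);
translate([121, 83, 85]) cube([94, 19, 888]);
translate([253, 83, 85]) cube([94, 19, 888]);
translate([385, 83, 85]) cube([94, 19, 888]);
translate([517, 83, 85]) cube([94, 19, 888]);
translate([649, 83, 85]) cube([94, 19, 888]);
translate([781, 83, 85]) cube([94, 19, 888]);
translate([913, 83, 85]) cube([94, 19, 888]);
translate([1045, 83, 85]) cube([94, 19, 888]);
translate([1177, 83, 85]) cube([94, 19, 888]);
translate([1309, 83, 85]) cube([94, 19, 888]);
translate([1441, 83, 85]) cube([94, 19, 888]);
translate([1573, 83, 85]) cube([94, 19, 888]);
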